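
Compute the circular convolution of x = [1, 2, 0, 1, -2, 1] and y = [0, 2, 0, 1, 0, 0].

(x ⊛ y)[n] = Σ(m=0 to 5) x[m] · y[(n-m) mod 6]

Computing each output sample:
(x ⊛ y)[0] = 3
(x ⊛ y)[1] = 0
(x ⊛ y)[2] = 5
(x ⊛ y)[3] = 1
(x ⊛ y)[4] = 4
(x ⊛ y)[5] = -4

x ⊛ y = [3, 0, 5, 1, 4, -4]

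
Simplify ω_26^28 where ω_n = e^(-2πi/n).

Since ω_26^26 = 1, powers reduce modulo 26.
28 mod 26 = 2
So ω_26^28 = ω_26^2 = e^(-2πi·2/26)

ω_26^28 = ω_26^2 = 0.8855-0.4647i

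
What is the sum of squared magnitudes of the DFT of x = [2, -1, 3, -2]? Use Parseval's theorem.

Parseval: Σ|x[n]|² = (1/N)Σ|X[k]|², so Σ|X[k]|² = N·Σ|x[n]|² = 4·18.0000

Σ|X[k]|² = N·Σ|x[n]|² = 4·18.0000 = 72.0000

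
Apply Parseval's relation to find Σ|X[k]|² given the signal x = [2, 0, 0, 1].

Parseval: Σ|x[n]|² = (1/N)Σ|X[k]|², so Σ|X[k]|² = N·Σ|x[n]|² = 4·5.0000

Σ|X[k]|² = N·Σ|x[n]|² = 4·5.0000 = 20.0000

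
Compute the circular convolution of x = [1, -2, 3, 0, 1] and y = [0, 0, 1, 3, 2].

(x ⊛ y)[n] = Σ(m=0 to 4) x[m] · y[(n-m) mod 5]

Computing each output sample:
(x ⊛ y)[0] = 5
(x ⊛ y)[1] = 7
(x ⊛ y)[2] = 4
(x ⊛ y)[3] = 3
(x ⊛ y)[4] = -1

x ⊛ y = [5, 7, 4, 3, -1]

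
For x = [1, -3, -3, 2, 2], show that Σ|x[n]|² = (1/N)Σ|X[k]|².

Time domain:
Σ|x[n]|² = |1|² + |-3|² + |-3|² + |2|² + |2|² = 27.0000

Frequency domain:
(1/5)Σ|X[k]|² = (1/5)(|-1|² + |1.5000+7.6942i|² + |1.5000-1.8164i|² + |1.5000+1.8164i|² + |1.5000-7.6942i|²) = (1/5)·135.0000 = 27.0000

Both sides agree, confirming Parseval's theorem.

Σ|x[n]|² = (1/N)Σ|X[k]|² = 27.0000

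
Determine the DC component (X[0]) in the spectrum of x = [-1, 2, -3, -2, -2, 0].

X[0] = Σ(n=0 to 5) x[n] · ω_6^0 = Σ x[n]
= (-1) + (2) + (-3) + (-2) + (-2) + (0)

X[0] = -6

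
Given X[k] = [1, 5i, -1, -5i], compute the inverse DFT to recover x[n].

x[n] = (1/4) Σ(k=0 to 3) X[k] · e^(2πikn/4)

Computing each x[n]:
x[0] = 0
x[1] = -2
x[2] = 0
x[3] = 3

x = [0, -2, 0, 3]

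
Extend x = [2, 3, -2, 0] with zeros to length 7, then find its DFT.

Original 4-point DFT: [3, 4-3i, -3, 4+3i]
Zero-padded 7-point DFT provides frequency interpolation.

DFT_7([x, 0, ...]) = [3, 4.3155-0.3956i, 3.1344-3.7926i, -1.9499-2.8653i, -1.9499+2.8653i, 3.1344+3.7926i, 4.3155+0.3956i]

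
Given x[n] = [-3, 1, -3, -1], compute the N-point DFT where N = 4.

X[k] = Σ(n=0 to 3) x[n] · ω_4^(nk)
where ω_4 = e^(-2πi/4)

Computing each X[k]:
X[0] = -6
X[1] = -2i
X[2] = -6
X[3] = 2i

X = [-6, -2i, -6, 2i]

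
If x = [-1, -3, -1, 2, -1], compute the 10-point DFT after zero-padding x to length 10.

Original 5-point DFT: [-4, -3.0451+3.6655i, 2.5451-1.6776i, 2.5451+1.6776i, -3.0451-3.6655i]
Zero-padded 10-point DFT provides frequency interpolation.

DFT_10([x, 0, ...]) = [-4, -3.5451+1.4001i, -3.0451+3.6655i, 2.0451+4.3920i, 2.5451-1.6776i, -2, 2.5451+1.6776i, 2.0451-4.3920i, -3.0451-3.6655i, -3.5451-1.4001i]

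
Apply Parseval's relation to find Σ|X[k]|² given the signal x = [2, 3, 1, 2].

Parseval: Σ|x[n]|² = (1/N)Σ|X[k]|², so Σ|X[k]|² = N·Σ|x[n]|² = 4·18.0000

Σ|X[k]|² = N·Σ|x[n]|² = 4·18.0000 = 72.0000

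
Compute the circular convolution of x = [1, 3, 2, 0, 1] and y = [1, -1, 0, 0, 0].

(x ⊛ y)[n] = Σ(m=0 to 4) x[m] · y[(n-m) mod 5]

Computing each output sample:
(x ⊛ y)[0] = 0
(x ⊛ y)[1] = 2
(x ⊛ y)[2] = -1
(x ⊛ y)[3] = -2
(x ⊛ y)[4] = 1

x ⊛ y = [0, 2, -1, -2, 1]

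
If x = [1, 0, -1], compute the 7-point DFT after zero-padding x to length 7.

Original 3-point DFT: [0, 1.5000-0.8660i, 1.5000+0.8660i]
Zero-padded 7-point DFT provides frequency interpolation.

DFT_7([x, 0, ...]) = [0, 1.2225+0.9749i, 1.9010-0.4339i, 0.3765-0.7818i, 0.3765+0.7818i, 1.9010+0.4339i, 1.2225-0.9749i]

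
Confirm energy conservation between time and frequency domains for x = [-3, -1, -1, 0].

Time domain:
Σ|x[n]|² = |-3|² + |-1|² + |-1|² + |0|² = 11.0000

Frequency domain:
(1/4)Σ|X[k]|² = (1/4)(|-5|² + |-2+1i|² + |-3|² + |-2-1i|²) = (1/4)·44.0000 = 11.0000

Both sides agree, confirming Parseval's theorem.

Σ|x[n]|² = (1/N)Σ|X[k]|² = 11.0000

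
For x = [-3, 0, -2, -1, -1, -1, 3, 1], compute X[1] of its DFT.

X[1] = Σ(n=0 to 7) x[n] · ω_8^(1n) where ω_8 = e^(-2πi/8)
= (-3)·ω_8^0 + (0)·ω_8^1 + (-2)·ω_8^2 + (-1)·ω_8^3 + (-1)·ω_8^4 + (-1)·ω_8^5 + (3)·ω_8^6 + (1)·ω_8^7

X[1] = 0.1213+5.7071i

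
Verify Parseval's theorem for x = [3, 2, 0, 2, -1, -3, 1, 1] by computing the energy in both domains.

Time domain:
Σ|x[n]|² = |3|² + |2|² + |0|² + |2|² + |-1|² + |-3|² + |1|² + |1|² = 29.0000

Frequency domain:
(1/8)Σ|X[k]|² = (1/8)(|5|² + |6.8284-3.2426i|² + |1+4i|² + |1.1716-5.2426i|² + |1|² + |1.1716+5.2426i|² + |1-4i|² + |6.8284+3.2426i|²) = (1/8)·232.0000 = 29.0000

Both sides agree, confirming Parseval's theorem.

Σ|x[n]|² = (1/N)Σ|X[k]|² = 29.0000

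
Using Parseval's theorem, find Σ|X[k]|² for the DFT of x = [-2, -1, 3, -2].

Parseval: Σ|x[n]|² = (1/N)Σ|X[k]|², so Σ|X[k]|² = N·Σ|x[n]|² = 4·18.0000

Σ|X[k]|² = N·Σ|x[n]|² = 4·18.0000 = 72.0000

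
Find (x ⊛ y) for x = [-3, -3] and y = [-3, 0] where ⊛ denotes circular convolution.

(x ⊛ y)[n] = Σ(m=0 to 1) x[m] · y[(n-m) mod 2]

Computing each output sample:
(x ⊛ y)[0] = 9
(x ⊛ y)[1] = 9

x ⊛ y = [9, 9]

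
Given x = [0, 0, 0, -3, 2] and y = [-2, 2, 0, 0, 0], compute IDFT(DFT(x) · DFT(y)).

(x ⊛ y)[n] = Σ(m=0 to 4) x[m] · y[(n-m) mod 5]

Computing each output sample:
(x ⊛ y)[0] = 4
(x ⊛ y)[1] = 0
(x ⊛ y)[2] = 0
(x ⊛ y)[3] = 6
(x ⊛ y)[4] = -10

x ⊛ y = [4, 0, 0, 6, -10]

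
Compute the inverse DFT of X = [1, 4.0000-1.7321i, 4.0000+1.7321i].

x[n] = (1/3) Σ(k=0 to 2) X[k] · e^(2πikn/3)

Computing each x[n]:
x[0] = 3
x[1] = 0
x[2] = -2

x = [3, 0, -2]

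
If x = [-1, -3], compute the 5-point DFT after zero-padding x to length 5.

Original 2-point DFT: [-4, 2]
Zero-padded 5-point DFT provides frequency interpolation.

DFT_5([x, 0, ...]) = [-4, -1.9271+2.8532i, 1.4271+1.7634i, 1.4271-1.7634i, -1.9271-2.8532i]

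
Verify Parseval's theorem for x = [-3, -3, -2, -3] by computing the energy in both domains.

Time domain:
Σ|x[n]|² = |-3|² + |-3|² + |-2|² + |-3|² = 31.0000

Frequency domain:
(1/4)Σ|X[k]|² = (1/4)(|-11|² + |-1|² + |1|² + |-1|²) = (1/4)·124.0000 = 31.0000

Both sides agree, confirming Parseval's theorem.

Σ|x[n]|² = (1/N)Σ|X[k]|² = 31.0000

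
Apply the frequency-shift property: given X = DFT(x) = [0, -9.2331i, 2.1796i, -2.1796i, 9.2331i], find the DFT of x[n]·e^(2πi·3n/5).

Modulation property: DFT(ω_5^(-3n)·x[n]) = X[(k-3) mod 5], so circularly shift X by 3 positions.

X[k-3] = [2.1796i, -2.1796i, 9.2331i, 0, -9.2331i]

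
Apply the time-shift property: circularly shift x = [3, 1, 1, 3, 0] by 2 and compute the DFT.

Time shift by 2: X_shifted[k] = ω_5^(2k) · X[k]
Shifted x = [3, 0, 3, 1, 1]

DFT(x[n-2]) = [8, 0.0729-0.2245i, 3.4271+2.4899i, 3.4271-2.4899i, 0.0729+0.2245i]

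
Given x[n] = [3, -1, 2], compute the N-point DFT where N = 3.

X[k] = Σ(n=0 to 2) x[n] · ω_3^(nk)
where ω_3 = e^(-2πi/3)

Computing each X[k]:
X[0] = 4
X[1] = 2.5000+2.5981i
X[2] = 2.5000-2.5981i

X = [4, 2.5000+2.5981i, 2.5000-2.5981i]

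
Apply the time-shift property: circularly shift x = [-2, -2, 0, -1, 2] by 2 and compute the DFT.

Time shift by 2: X_shifted[k] = ω_5^(2k) · X[k]
Shifted x = [-1, 2, -2, -2, 0]

DFT(x[n-2]) = [-3, 2.8541-1.9021i, -3.8541-1.1756i, -3.8541+1.1756i, 2.8541+1.9021i]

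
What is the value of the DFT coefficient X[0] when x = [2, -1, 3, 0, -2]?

X[0] = Σ(n=0 to 4) x[n] · ω_5^0 = Σ x[n]
= (2) + (-1) + (3) + (0) + (-2)

X[0] = 2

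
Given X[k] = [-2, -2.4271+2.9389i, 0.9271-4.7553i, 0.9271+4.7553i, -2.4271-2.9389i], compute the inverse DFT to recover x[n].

x[n] = (1/5) Σ(k=0 to 4) X[k] · e^(2πikn/5)

Computing each x[n]:
x[0] = -1
x[1] = -1
x[2] = -2
x[3] = 3
x[4] = -1

x = [-1, -1, -2, 3, -1]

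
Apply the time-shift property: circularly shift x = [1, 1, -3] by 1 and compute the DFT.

Time shift by 1: X_shifted[k] = ω_3^(1k) · X[k]
Shifted x = [-3, 1, 1]

DFT(x[n-1]) = [-1, -4, -4]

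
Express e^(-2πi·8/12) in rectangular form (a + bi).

ω_12^8 = e^(-2πi·8/12)
= cos(-2π·8/12) + i·sin(-2π·8/12)
= cos(-16π/12) + i·sin(-16π/12)

ω_12^8 = cos(-16π/12) + i·sin(-16π/12) = -0.5000+0.8660i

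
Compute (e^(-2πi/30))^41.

Since ω_30^30 = 1, powers reduce modulo 30.
41 mod 30 = 11
So ω_30^41 = ω_30^11 = e^(-2πi·11/30)

ω_30^41 = ω_30^11 = -0.6691-0.7431i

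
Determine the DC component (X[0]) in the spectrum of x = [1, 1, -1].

X[0] = Σ(n=0 to 2) x[n] · ω_3^0 = Σ x[n]
= (1) + (1) + (-1)

X[0] = 1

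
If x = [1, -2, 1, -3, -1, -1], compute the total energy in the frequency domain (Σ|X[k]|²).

Parseval: Σ|x[n]|² = (1/N)Σ|X[k]|², so Σ|X[k]|² = N·Σ|x[n]|² = 6·17.0000

Σ|X[k]|² = N·Σ|x[n]|² = 6·17.0000 = 102.0000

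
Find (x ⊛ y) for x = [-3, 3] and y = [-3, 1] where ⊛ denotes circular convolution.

(x ⊛ y)[n] = Σ(m=0 to 1) x[m] · y[(n-m) mod 2]

Computing each output sample:
(x ⊛ y)[0] = 12
(x ⊛ y)[1] = -12

x ⊛ y = [12, -12]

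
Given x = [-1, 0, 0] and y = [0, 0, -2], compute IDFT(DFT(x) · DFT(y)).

(x ⊛ y)[n] = Σ(m=0 to 2) x[m] · y[(n-m) mod 3]

Computing each output sample:
(x ⊛ y)[0] = 0
(x ⊛ y)[1] = 0
(x ⊛ y)[2] = 2

x ⊛ y = [0, 0, 2]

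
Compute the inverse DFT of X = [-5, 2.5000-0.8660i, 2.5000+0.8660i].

x[n] = (1/3) Σ(k=0 to 2) X[k] · e^(2πikn/3)

Computing each x[n]:
x[0] = 0
x[1] = -2
x[2] = -3

x = [0, -2, -3]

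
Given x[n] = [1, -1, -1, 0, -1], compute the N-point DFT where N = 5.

X[k] = Σ(n=0 to 4) x[n] · ω_5^(nk)
where ω_5 = e^(-2πi/5)

Computing each X[k]:
X[0] = -2
X[1] = 1.1910+0.5878i
X[2] = 2.3090-0.9511i
X[3] = 2.3090+0.9511i
X[4] = 1.1910-0.5878i

X = [-2, 1.1910+0.5878i, 2.3090-0.9511i, 2.3090+0.9511i, 1.1910-0.5878i]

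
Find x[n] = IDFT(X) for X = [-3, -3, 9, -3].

x[n] = (1/4) Σ(k=0 to 3) X[k] · e^(2πikn/4)

Computing each x[n]:
x[0] = 0
x[1] = -3
x[2] = 3
x[3] = -3

x = [0, -3, 3, -3]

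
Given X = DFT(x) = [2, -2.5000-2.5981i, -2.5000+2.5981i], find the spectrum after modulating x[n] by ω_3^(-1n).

Modulation property: DFT(ω_3^(-1n)·x[n]) = X[(k-1) mod 3], so circularly shift X by 1 positions.

X[k-1] = [-2.5000+2.5981i, 2, -2.5000-2.5981i]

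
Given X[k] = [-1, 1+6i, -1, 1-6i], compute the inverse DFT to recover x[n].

x[n] = (1/4) Σ(k=0 to 3) X[k] · e^(2πikn/4)

Computing each x[n]:
x[0] = 0
x[1] = -3
x[2] = -1
x[3] = 3

x = [0, -3, -1, 3]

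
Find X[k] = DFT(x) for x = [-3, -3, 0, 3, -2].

X[k] = Σ(n=0 to 4) x[n] · ω_5^(nk)
where ω_5 = e^(-2πi/5)

Computing each X[k]:
X[0] = -5
X[1] = -6.9721+2.7144i
X[2] = 1.9721-2.2654i
X[3] = 1.9721+2.2654i
X[4] = -6.9721-2.7144i

X = [-5, -6.9721+2.7144i, 1.9721-2.2654i, 1.9721+2.2654i, -6.9721-2.7144i]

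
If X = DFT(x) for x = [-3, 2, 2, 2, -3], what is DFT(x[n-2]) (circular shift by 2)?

Time shift by 2: X_shifted[k] = ω_5^(2k) · X[k]
Shifted x = [2, -3, -3, 2, 2]

DFT(x[n-2]) = [0, 2.5000+7.6942i, 2.5000-1.8164i, 2.5000+1.8164i, 2.5000-7.6942i]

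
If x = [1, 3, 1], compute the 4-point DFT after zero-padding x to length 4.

Original 3-point DFT: [5, -1.0000-1.7321i, -1.0000+1.7321i]
Zero-padded 4-point DFT provides frequency interpolation.

DFT_4([x, 0, ...]) = [5, -3i, -1, 3i]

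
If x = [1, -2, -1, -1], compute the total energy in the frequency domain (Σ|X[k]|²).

Parseval: Σ|x[n]|² = (1/N)Σ|X[k]|², so Σ|X[k]|² = N·Σ|x[n]|² = 4·7.0000

Σ|X[k]|² = N·Σ|x[n]|² = 4·7.0000 = 28.0000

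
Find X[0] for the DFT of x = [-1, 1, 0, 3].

X[0] = Σ(n=0 to 3) x[n] · ω_4^0 = Σ x[n]
= (-1) + (1) + (0) + (3)

X[0] = 3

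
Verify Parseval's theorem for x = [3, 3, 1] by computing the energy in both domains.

Time domain:
Σ|x[n]|² = |3|² + |3|² + |1|² = 19.0000

Frequency domain:
(1/3)Σ|X[k]|² = (1/3)(|7|² + |1.0000-1.7321i|² + |1.0000+1.7321i|²) = (1/3)·57.0000 = 19.0000

Both sides agree, confirming Parseval's theorem.

Σ|x[n]|² = (1/N)Σ|X[k]|² = 19.0000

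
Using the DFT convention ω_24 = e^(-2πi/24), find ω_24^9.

ω_24^9 = e^(-2πi·9/24)
= cos(-2π·9/24) + i·sin(-2π·9/24)
= cos(-18π/24) + i·sin(-18π/24)

ω_24^9 = cos(-18π/24) + i·sin(-18π/24) = -0.7071-0.7071i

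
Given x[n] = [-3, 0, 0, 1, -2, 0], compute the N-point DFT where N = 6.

X[k] = Σ(n=0 to 5) x[n] · ω_6^(nk)
where ω_6 = e^(-2πi/6)

Computing each X[k]:
X[0] = -4
X[1] = -3.0000-1.7321i
X[2] = -1.0000+1.7321i
X[3] = -6
X[4] = -1.0000-1.7321i
X[5] = -3.0000+1.7321i

X = [-4, -3.0000-1.7321i, -1.0000+1.7321i, -6, -1.0000-1.7321i, -3.0000+1.7321i]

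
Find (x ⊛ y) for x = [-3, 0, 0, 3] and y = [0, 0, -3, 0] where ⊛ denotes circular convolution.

(x ⊛ y)[n] = Σ(m=0 to 3) x[m] · y[(n-m) mod 4]

Computing each output sample:
(x ⊛ y)[0] = 0
(x ⊛ y)[1] = -9
(x ⊛ y)[2] = 9
(x ⊛ y)[3] = 0

x ⊛ y = [0, -9, 9, 0]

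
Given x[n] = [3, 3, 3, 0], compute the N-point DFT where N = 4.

X[k] = Σ(n=0 to 3) x[n] · ω_4^(nk)
where ω_4 = e^(-2πi/4)

Computing each X[k]:
X[0] = 9
X[1] = -3i
X[2] = 3
X[3] = 3i

X = [9, -3i, 3, 3i]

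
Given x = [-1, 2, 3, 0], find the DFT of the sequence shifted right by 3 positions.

Time shift by 3: X_shifted[k] = ω_4^(3k) · X[k]
Shifted x = [2, 3, 0, -1]

DFT(x[n-3]) = [4, 2-4i, 0, 2+4i]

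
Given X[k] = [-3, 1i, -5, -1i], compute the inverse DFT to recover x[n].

x[n] = (1/4) Σ(k=0 to 3) X[k] · e^(2πikn/4)

Computing each x[n]:
x[0] = -2
x[1] = 0
x[2] = -2
x[3] = 1

x = [-2, 0, -2, 1]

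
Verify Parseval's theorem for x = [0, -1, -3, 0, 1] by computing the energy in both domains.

Time domain:
Σ|x[n]|² = |0|² + |-1|² + |-3|² + |0|² + |1|² = 11.0000

Frequency domain:
(1/5)Σ|X[k]|² = (1/5)(|-3|² + |2.4271+3.6655i|² + |-0.9271-1.6776i|² + |-0.9271+1.6776i|² + |2.4271-3.6655i|²) = (1/5)·55.0000 = 11.0000

Both sides agree, confirming Parseval's theorem.

Σ|x[n]|² = (1/N)Σ|X[k]|² = 11.0000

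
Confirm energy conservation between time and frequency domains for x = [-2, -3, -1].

Time domain:
Σ|x[n]|² = |-2|² + |-3|² + |-1|² = 14.0000

Frequency domain:
(1/3)Σ|X[k]|² = (1/3)(|-6|² + |1.7321i|² + |-1.7321i|²) = (1/3)·42.0000 = 14.0000

Both sides agree, confirming Parseval's theorem.

Σ|x[n]|² = (1/N)Σ|X[k]|² = 14.0000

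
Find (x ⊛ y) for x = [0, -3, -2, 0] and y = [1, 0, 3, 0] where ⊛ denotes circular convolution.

(x ⊛ y)[n] = Σ(m=0 to 3) x[m] · y[(n-m) mod 4]

Computing each output sample:
(x ⊛ y)[0] = -6
(x ⊛ y)[1] = -3
(x ⊛ y)[2] = -2
(x ⊛ y)[3] = -9

x ⊛ y = [-6, -3, -2, -9]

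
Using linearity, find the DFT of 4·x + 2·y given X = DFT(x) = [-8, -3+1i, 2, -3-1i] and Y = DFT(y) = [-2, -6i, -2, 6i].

By linearity: DFT(4x + 2y) = 4·DFT(x) + 2·DFT(y)
= 4·[-8, -3+1i, 2, -3-1i] + 2·[-2, -6i, -2, 6i]

Computing element-wise:
Z[0] = 4·(-8) + 2·(-2) = -36
Z[1] = 4·(-3+1i) + 2·(-6i) = -12-8i
Z[2] = 4·(2) + 2·(-2) = 4
Z[3] = 4·(-3-1i) + 2·(6i) = -12+8i

DFT(4x + 2y) = 4·X + 2·Y = [-36, -12-8i, 4, -12+8i]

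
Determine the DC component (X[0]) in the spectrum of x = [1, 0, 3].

X[0] = Σ(n=0 to 2) x[n] · ω_3^0 = Σ x[n]
= (1) + (0) + (3)

X[0] = 4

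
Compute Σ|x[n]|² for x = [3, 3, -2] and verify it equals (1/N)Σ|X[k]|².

Time domain:
Σ|x[n]|² = |3|² + |3|² + |-2|² = 22.0000

Frequency domain:
(1/3)Σ|X[k]|² = (1/3)(|4|² + |2.5000-4.3301i|² + |2.5000+4.3301i|²) = (1/3)·66.0000 = 22.0000

Both sides agree, confirming Parseval's theorem.

Σ|x[n]|² = (1/N)Σ|X[k]|² = 22.0000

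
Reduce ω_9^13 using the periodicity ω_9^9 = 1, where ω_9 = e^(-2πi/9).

Since ω_9^9 = 1, powers reduce modulo 9.
13 mod 9 = 4
So ω_9^13 = ω_9^4 = e^(-2πi·4/9)

ω_9^13 = ω_9^4 = -0.9397-0.3420i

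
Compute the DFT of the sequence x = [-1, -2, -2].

X[k] = Σ(n=0 to 2) x[n] · ω_3^(nk)
where ω_3 = e^(-2πi/3)

Computing each X[k]:
X[0] = -5
X[1] = 1
X[2] = 1

X = [-5, 1, 1]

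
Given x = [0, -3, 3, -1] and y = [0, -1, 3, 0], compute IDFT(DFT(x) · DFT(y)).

(x ⊛ y)[n] = Σ(m=0 to 3) x[m] · y[(n-m) mod 4]

Computing each output sample:
(x ⊛ y)[0] = 10
(x ⊛ y)[1] = -3
(x ⊛ y)[2] = 3
(x ⊛ y)[3] = -12

x ⊛ y = [10, -3, 3, -12]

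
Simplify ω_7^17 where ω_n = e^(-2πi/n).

Since ω_7^7 = 1, powers reduce modulo 7.
17 mod 7 = 3
So ω_7^17 = ω_7^3 = e^(-2πi·3/7)

ω_7^17 = ω_7^3 = -0.9010-0.4339i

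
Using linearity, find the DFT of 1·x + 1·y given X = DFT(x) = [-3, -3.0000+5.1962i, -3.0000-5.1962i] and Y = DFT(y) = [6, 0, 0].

By linearity: DFT(1x + 1y) = 1·DFT(x) + 1·DFT(y)
= 1·[-3, -3.0000+5.1962i, -3.0000-5.1962i] + 1·[6, 0, 0]

Computing element-wise:
Z[0] = 1·(-3) + 1·(6) = 3
Z[1] = 1·(-3.0000+5.1962i) + 1·(0) = -3.0000+5.1962i
Z[2] = 1·(-3.0000-5.1962i) + 1·(0) = -3.0000-5.1962i

DFT(1x + 1y) = 1·X + 1·Y = [3, -3.0000+5.1962i, -3.0000-5.1962i]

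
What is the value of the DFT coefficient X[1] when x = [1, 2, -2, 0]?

X[1] = Σ(n=0 to 3) x[n] · ω_4^(1n) where ω_4 = e^(-2πi/4)
= (1)·ω_4^0 + (2)·ω_4^1 + (-2)·ω_4^2 + (0)·ω_4^3

X[1] = 3-2i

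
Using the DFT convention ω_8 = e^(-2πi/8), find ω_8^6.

ω_8^6 = e^(-2πi·6/8)
= cos(-2π·6/8) + i·sin(-2π·6/8)
= cos(-12π/8) + i·sin(-12π/8)

ω_8^6 = cos(-12π/8) + i·sin(-12π/8) = 1i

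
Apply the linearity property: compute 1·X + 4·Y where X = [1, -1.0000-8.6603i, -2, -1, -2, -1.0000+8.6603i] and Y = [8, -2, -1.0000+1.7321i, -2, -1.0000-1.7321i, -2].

By linearity: DFT(1x + 4y) = 1·DFT(x) + 4·DFT(y)
= 1·[1, -1.0000-8.6603i, -2, -1, -2, -1.0000+8.6603i] + 4·[8, -2, -1.0000+1.7321i, -2, -1.0000-1.7321i, -2]

Computing element-wise:
Z[0] = 1·(1) + 4·(8) = 33
Z[1] = 1·(-1.0000-8.6603i) + 4·(-2) = -9.0000-8.6603i
Z[2] = 1·(-2) + 4·(-1.0000+1.7321i) = -6.0000+6.9284i
Z[3] = 1·(-1) + 4·(-2) = -9
Z[4] = 1·(-2) + 4·(-1.0000-1.7321i) = -6.0000-6.9284i
Z[5] = 1·(-1.0000+8.6603i) + 4·(-2) = -9.0000+8.6603i

DFT(1x + 4y) = 1·X + 4·Y = [33, -9.0000-8.6603i, -6.0000+6.9284i, -9, -6.0000-6.9284i, -9.0000+8.6603i]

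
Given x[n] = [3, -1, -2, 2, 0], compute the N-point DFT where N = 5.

X[k] = Σ(n=0 to 4) x[n] · ω_5^(nk)
where ω_5 = e^(-2πi/5)

Computing each X[k]:
X[0] = 2
X[1] = 2.6910+3.3022i
X[2] = 3.8090-3.2164i
X[3] = 3.8090+3.2164i
X[4] = 2.6910-3.3022i

X = [2, 2.6910+3.3022i, 3.8090-3.2164i, 3.8090+3.2164i, 2.6910-3.3022i]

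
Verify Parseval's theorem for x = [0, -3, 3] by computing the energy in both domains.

Time domain:
Σ|x[n]|² = |0|² + |-3|² + |3|² = 18.0000

Frequency domain:
(1/3)Σ|X[k]|² = (1/3)(|0|² + |5.1962i|² + |-5.1962i|²) = (1/3)·54.0000 = 18.0000

Both sides agree, confirming Parseval's theorem.

Σ|x[n]|² = (1/N)Σ|X[k]|² = 18.0000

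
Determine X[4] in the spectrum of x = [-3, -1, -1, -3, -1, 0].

X[4] = Σ(n=0 to 5) x[n] · ω_6^(4n) where ω_6 = e^(-2πi/6)
= (-3)·ω_6^0 + (-1)·ω_6^4 + (-1)·ω_6^8 + (-3)·ω_6^12 + (-1)·ω_6^16 + (0)·ω_6^20

X[4] = -4.5000-0.8660i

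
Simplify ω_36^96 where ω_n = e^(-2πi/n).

Since ω_36^36 = 1, powers reduce modulo 36.
96 mod 36 = 24
So ω_36^96 = ω_36^24 = e^(-2πi·24/36)

ω_36^96 = ω_36^24 = -0.5000+0.8660i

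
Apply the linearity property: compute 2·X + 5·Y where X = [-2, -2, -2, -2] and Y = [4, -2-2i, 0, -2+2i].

By linearity: DFT(2x + 5y) = 2·DFT(x) + 5·DFT(y)
= 2·[-2, -2, -2, -2] + 5·[4, -2-2i, 0, -2+2i]

Computing element-wise:
Z[0] = 2·(-2) + 5·(4) = 16
Z[1] = 2·(-2) + 5·(-2-2i) = -14-10i
Z[2] = 2·(-2) + 5·(0) = -4
Z[3] = 2·(-2) + 5·(-2+2i) = -14+10i

DFT(2x + 5y) = 2·X + 5·Y = [16, -14-10i, -4, -14+10i]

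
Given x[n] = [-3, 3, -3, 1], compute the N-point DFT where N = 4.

X[k] = Σ(n=0 to 3) x[n] · ω_4^(nk)
where ω_4 = e^(-2πi/4)

Computing each X[k]:
X[0] = -2
X[1] = -2i
X[2] = -10
X[3] = 2i

X = [-2, -2i, -10, 2i]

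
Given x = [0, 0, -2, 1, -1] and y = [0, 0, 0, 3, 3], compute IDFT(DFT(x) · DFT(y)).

(x ⊛ y)[n] = Σ(m=0 to 4) x[m] · y[(n-m) mod 5]

Computing each output sample:
(x ⊛ y)[0] = -6
(x ⊛ y)[1] = -3
(x ⊛ y)[2] = 0
(x ⊛ y)[3] = -3
(x ⊛ y)[4] = 0

x ⊛ y = [-6, -3, 0, -3, 0]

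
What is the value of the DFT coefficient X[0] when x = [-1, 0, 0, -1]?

X[0] = Σ(n=0 to 3) x[n] · ω_4^0 = Σ x[n]
= (-1) + (0) + (0) + (-1)

X[0] = -2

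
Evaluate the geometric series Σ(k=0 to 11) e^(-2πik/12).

Sum of all nth roots of unity equals 0 for n > 1 (geometric series with r ≠ 1).

0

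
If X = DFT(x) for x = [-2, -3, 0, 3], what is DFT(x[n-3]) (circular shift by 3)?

Time shift by 3: X_shifted[k] = ω_4^(3k) · X[k]
Shifted x = [-3, 0, 3, -2]

DFT(x[n-3]) = [-2, -6-2i, 2, -6+2i]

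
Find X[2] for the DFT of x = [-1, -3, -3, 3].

X[2] = Σ(n=0 to 3) x[n] · ω_4^(2n) where ω_4 = e^(-2πi/4)
= (-1)·ω_4^0 + (-3)·ω_4^2 + (-3)·ω_4^4 + (3)·ω_4^6

X[2] = -4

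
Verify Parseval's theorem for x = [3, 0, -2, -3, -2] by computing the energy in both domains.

Time domain:
Σ|x[n]|² = |3|² + |0|² + |-2|² + |-3|² + |-2|² = 26.0000

Frequency domain:
(1/5)Σ|X[k]|² = (1/5)(|-4|² + |6.4271-2.4899i|² + |3.0729-0.2245i|² + |3.0729+0.2245i|² + |6.4271+2.4899i|²) = (1/5)·130.0000 = 26.0000

Both sides agree, confirming Parseval's theorem.

Σ|x[n]|² = (1/N)Σ|X[k]|² = 26.0000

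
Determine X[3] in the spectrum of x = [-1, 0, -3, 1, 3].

X[3] = Σ(n=0 to 4) x[n] · ω_5^(3n) where ω_5 = e^(-2πi/5)
= (-1)·ω_5^0 + (0)·ω_5^3 + (-3)·ω_5^6 + (1)·ω_5^9 + (3)·ω_5^12

X[3] = -4.0451+2.0409i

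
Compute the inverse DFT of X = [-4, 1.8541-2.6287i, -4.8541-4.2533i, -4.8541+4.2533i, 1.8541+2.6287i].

x[n] = (1/5) Σ(k=0 to 4) X[k] · e^(2πikn/5)

Computing each x[n]:
x[0] = -2
x[1] = 3
x[2] = -3
x[3] = -1
x[4] = -1

x = [-2, 3, -3, -1, -1]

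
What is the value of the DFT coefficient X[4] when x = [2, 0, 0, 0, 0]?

X[4] = Σ(n=0 to 4) x[n] · ω_5^(4n) where ω_5 = e^(-2πi/5)
= (2)·ω_5^0 + (0)·ω_5^4 + (0)·ω_5^8 + (0)·ω_5^12 + (0)·ω_5^16

X[4] = 2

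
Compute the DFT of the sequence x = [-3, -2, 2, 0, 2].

X[k] = Σ(n=0 to 4) x[n] · ω_5^(nk)
where ω_5 = e^(-2πi/5)

Computing each X[k]:
X[0] = -1
X[1] = -4.6180+2.6287i
X[2] = -2.3820+4.2533i
X[3] = -2.3820-4.2533i
X[4] = -4.6180-2.6287i

X = [-1, -4.6180+2.6287i, -2.3820+4.2533i, -2.3820-4.2533i, -4.6180-2.6287i]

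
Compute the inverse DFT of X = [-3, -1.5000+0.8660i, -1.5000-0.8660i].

x[n] = (1/3) Σ(k=0 to 2) X[k] · e^(2πikn/3)

Computing each x[n]:
x[0] = -2
x[1] = -1
x[2] = 0

x = [-2, -1, 0]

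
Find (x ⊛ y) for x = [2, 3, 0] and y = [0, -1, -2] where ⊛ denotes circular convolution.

(x ⊛ y)[n] = Σ(m=0 to 2) x[m] · y[(n-m) mod 3]

Computing each output sample:
(x ⊛ y)[0] = -6
(x ⊛ y)[1] = -2
(x ⊛ y)[2] = -7

x ⊛ y = [-6, -2, -7]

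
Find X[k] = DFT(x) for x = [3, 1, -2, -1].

X[k] = Σ(n=0 to 3) x[n] · ω_4^(nk)
where ω_4 = e^(-2πi/4)

Computing each X[k]:
X[0] = 1
X[1] = 5-2i
X[2] = 1
X[3] = 5+2i

X = [1, 5-2i, 1, 5+2i]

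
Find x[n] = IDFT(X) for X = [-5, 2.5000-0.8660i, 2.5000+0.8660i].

x[n] = (1/3) Σ(k=0 to 2) X[k] · e^(2πikn/3)

Computing each x[n]:
x[0] = 0
x[1] = -2
x[2] = -3

x = [0, -2, -3]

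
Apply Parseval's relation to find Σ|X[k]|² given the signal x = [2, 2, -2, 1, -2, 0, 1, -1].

Parseval: Σ|x[n]|² = (1/N)Σ|X[k]|², so Σ|X[k]|² = N·Σ|x[n]|² = 8·19.0000

Σ|X[k]|² = N·Σ|x[n]|² = 8·19.0000 = 152.0000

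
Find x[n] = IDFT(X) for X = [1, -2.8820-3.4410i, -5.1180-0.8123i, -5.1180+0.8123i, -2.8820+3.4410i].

x[n] = (1/5) Σ(k=0 to 4) X[k] · e^(2πikn/5)

Computing each x[n]:
x[0] = -3
x[1] = 3
x[2] = 1
x[3] = 0
x[4] = 0

x = [-3, 3, 1, 0, 0]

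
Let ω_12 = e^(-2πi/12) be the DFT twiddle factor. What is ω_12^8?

ω_12^8 = e^(-2πi·8/12)
= cos(-2π·8/12) + i·sin(-2π·8/12)
= cos(-16π/12) + i·sin(-16π/12)

ω_12^8 = cos(-16π/12) + i·sin(-16π/12) = -0.5000+0.8660i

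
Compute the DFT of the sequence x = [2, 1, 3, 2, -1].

X[k] = Σ(n=0 to 4) x[n] · ω_5^(nk)
where ω_5 = e^(-2πi/5)

Computing each X[k]:
X[0] = 7
X[1] = -2.0451-2.4899i
X[2] = 3.5451-0.2245i
X[3] = 3.5451+0.2245i
X[4] = -2.0451+2.4899i

X = [7, -2.0451-2.4899i, 3.5451-0.2245i, 3.5451+0.2245i, -2.0451+2.4899i]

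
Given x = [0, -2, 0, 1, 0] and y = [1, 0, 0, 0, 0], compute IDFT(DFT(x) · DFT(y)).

(x ⊛ y)[n] = Σ(m=0 to 4) x[m] · y[(n-m) mod 5]

Computing each output sample:
(x ⊛ y)[0] = 0
(x ⊛ y)[1] = -2
(x ⊛ y)[2] = 0
(x ⊛ y)[3] = 1
(x ⊛ y)[4] = 0

x ⊛ y = [0, -2, 0, 1, 0]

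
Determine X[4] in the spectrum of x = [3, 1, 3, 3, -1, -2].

X[4] = Σ(n=0 to 5) x[n] · ω_6^(4n) where ω_6 = e^(-2πi/6)
= (3)·ω_6^0 + (1)·ω_6^4 + (3)·ω_6^8 + (3)·ω_6^12 + (-1)·ω_6^16 + (-2)·ω_6^20

X[4] = 5.5000-0.8660i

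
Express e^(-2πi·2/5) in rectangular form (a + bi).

ω_5^2 = e^(-2πi·2/5)
= cos(-2π·2/5) + i·sin(-2π·2/5)
= cos(-4π/5) + i·sin(-4π/5)

ω_5^2 = cos(-4π/5) + i·sin(-4π/5) = -0.8090-0.5878i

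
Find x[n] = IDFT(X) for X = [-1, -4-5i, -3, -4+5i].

x[n] = (1/4) Σ(k=0 to 3) X[k] · e^(2πikn/4)

Computing each x[n]:
x[0] = -3
x[1] = 3
x[2] = 1
x[3] = -2

x = [-3, 3, 1, -2]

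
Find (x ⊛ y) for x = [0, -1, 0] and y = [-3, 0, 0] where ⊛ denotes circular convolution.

(x ⊛ y)[n] = Σ(m=0 to 2) x[m] · y[(n-m) mod 3]

Computing each output sample:
(x ⊛ y)[0] = 0
(x ⊛ y)[1] = 3
(x ⊛ y)[2] = 0

x ⊛ y = [0, 3, 0]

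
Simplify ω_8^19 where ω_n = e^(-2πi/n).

Since ω_8^8 = 1, powers reduce modulo 8.
19 mod 8 = 3
So ω_8^19 = ω_8^3 = e^(-2πi·3/8)

ω_8^19 = ω_8^3 = -0.7071-0.7071i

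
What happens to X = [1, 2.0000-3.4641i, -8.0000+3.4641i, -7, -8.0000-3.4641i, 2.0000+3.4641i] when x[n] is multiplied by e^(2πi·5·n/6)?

Modulation property: DFT(ω_6^(-5n)·x[n]) = X[(k-5) mod 6], so circularly shift X by 5 positions.

X[k-5] = [2.0000-3.4641i, -8.0000+3.4641i, -7, -8.0000-3.4641i, 2.0000+3.4641i, 1]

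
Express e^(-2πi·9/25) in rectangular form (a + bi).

ω_25^9 = e^(-2πi·9/25)
= cos(-2π·9/25) + i·sin(-2π·9/25)
= cos(-18π/25) + i·sin(-18π/25)

ω_25^9 = cos(-18π/25) + i·sin(-18π/25) = -0.6374-0.7705i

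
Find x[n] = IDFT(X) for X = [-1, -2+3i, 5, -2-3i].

x[n] = (1/4) Σ(k=0 to 3) X[k] · e^(2πikn/4)

Computing each x[n]:
x[0] = 0
x[1] = -3
x[2] = 2
x[3] = 0

x = [0, -3, 2, 0]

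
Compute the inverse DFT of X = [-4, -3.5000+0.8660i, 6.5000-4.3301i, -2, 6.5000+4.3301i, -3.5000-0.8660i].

x[n] = (1/6) Σ(k=0 to 5) X[k] · e^(2πikn/6)

Computing each x[n]:
x[0] = 0
x[1] = -1
x[2] = -3
x[3] = 3
x[4] = 0
x[5] = -3

x = [0, -1, -3, 3, 0, -3]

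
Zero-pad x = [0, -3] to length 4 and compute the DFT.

Original 2-point DFT: [-3, 3]
Zero-padded 4-point DFT provides frequency interpolation.

DFT_4([x, 0, ...]) = [-3, 3i, 3, -3i]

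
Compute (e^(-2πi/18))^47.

Since ω_18^18 = 1, powers reduce modulo 18.
47 mod 18 = 11
So ω_18^47 = ω_18^11 = e^(-2πi·11/18)

ω_18^47 = ω_18^11 = -0.7660+0.6428i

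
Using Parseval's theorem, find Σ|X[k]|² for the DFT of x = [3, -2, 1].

Parseval: Σ|x[n]|² = (1/N)Σ|X[k]|², so Σ|X[k]|² = N·Σ|x[n]|² = 3·14.0000

Σ|X[k]|² = N·Σ|x[n]|² = 3·14.0000 = 42.0000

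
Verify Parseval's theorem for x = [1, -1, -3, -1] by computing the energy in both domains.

Time domain:
Σ|x[n]|² = |1|² + |-1|² + |-3|² + |-1|² = 12.0000

Frequency domain:
(1/4)Σ|X[k]|² = (1/4)(|-4|² + |4|² + |0|² + |4|²) = (1/4)·48.0000 = 12.0000

Both sides agree, confirming Parseval's theorem.

Σ|x[n]|² = (1/N)Σ|X[k]|² = 12.0000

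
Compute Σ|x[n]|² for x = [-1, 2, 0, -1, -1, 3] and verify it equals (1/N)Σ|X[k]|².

Time domain:
Σ|x[n]|² = |-1|² + |2|² + |0|² + |-1|² + |-1|² + |3|² = 16.0000

Frequency domain:
(1/6)Σ|X[k]|² = (1/6)(|2|² + |3|² + |-4.0000+1.7321i|² + |-6|² + |-4.0000-1.7321i|² + |3|²) = (1/6)·96.0000 = 16.0000

Both sides agree, confirming Parseval's theorem.

Σ|x[n]|² = (1/N)Σ|X[k]|² = 16.0000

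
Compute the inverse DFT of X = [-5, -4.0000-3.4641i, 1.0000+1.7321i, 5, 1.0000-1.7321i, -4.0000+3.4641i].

x[n] = (1/6) Σ(k=0 to 5) X[k] · e^(2πikn/6)

Computing each x[n]:
x[0] = -1
x[1] = -2
x[2] = 2
x[3] = 0
x[4] = -1
x[5] = -3

x = [-1, -2, 2, 0, -1, -3]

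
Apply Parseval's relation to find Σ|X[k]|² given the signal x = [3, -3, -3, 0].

Parseval: Σ|x[n]|² = (1/N)Σ|X[k]|², so Σ|X[k]|² = N·Σ|x[n]|² = 4·27.0000

Σ|X[k]|² = N·Σ|x[n]|² = 4·27.0000 = 108.0000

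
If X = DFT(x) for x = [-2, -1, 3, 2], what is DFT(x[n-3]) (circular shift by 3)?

Time shift by 3: X_shifted[k] = ω_4^(3k) · X[k]
Shifted x = [-1, 3, 2, -2]

DFT(x[n-3]) = [2, -3-5i, 0, -3+5i]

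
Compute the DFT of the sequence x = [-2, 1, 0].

X[k] = Σ(n=0 to 2) x[n] · ω_3^(nk)
where ω_3 = e^(-2πi/3)

Computing each X[k]:
X[0] = -1
X[1] = -2.5000-0.8660i
X[2] = -2.5000+0.8660i

X = [-1, -2.5000-0.8660i, -2.5000+0.8660i]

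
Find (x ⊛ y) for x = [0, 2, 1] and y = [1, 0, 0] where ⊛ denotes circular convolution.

(x ⊛ y)[n] = Σ(m=0 to 2) x[m] · y[(n-m) mod 3]

Computing each output sample:
(x ⊛ y)[0] = 0
(x ⊛ y)[1] = 2
(x ⊛ y)[2] = 1

x ⊛ y = [0, 2, 1]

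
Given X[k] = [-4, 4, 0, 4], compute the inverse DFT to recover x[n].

x[n] = (1/4) Σ(k=0 to 3) X[k] · e^(2πikn/4)

Computing each x[n]:
x[0] = 1
x[1] = -1
x[2] = -3
x[3] = -1

x = [1, -1, -3, -1]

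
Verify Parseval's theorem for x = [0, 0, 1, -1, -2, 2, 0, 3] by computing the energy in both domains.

Time domain:
Σ|x[n]|² = |0|² + |0|² + |1|² + |-1|² + |-2|² + |2|² + |0|² + |3|² = 19.0000

Frequency domain:
(1/8)Σ|X[k]|² = (1/8)(|3|² + |3.4142+3.2426i|² + |-3|² + |0.5858+5.2426i|² + |-5|² + |0.5858-5.2426i|² + |-3|² + |3.4142-3.2426i|²) = (1/8)·152.0000 = 19.0000

Both sides agree, confirming Parseval's theorem.

Σ|x[n]|² = (1/N)Σ|X[k]|² = 19.0000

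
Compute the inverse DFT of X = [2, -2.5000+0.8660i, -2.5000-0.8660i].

x[n] = (1/3) Σ(k=0 to 2) X[k] · e^(2πikn/3)

Computing each x[n]:
x[0] = -1
x[1] = 1
x[2] = 2

x = [-1, 1, 2]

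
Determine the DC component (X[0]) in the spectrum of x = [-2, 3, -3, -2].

X[0] = Σ(n=0 to 3) x[n] · ω_4^0 = Σ x[n]
= (-2) + (3) + (-3) + (-2)

X[0] = -4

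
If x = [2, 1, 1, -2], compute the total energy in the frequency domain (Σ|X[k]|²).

Parseval: Σ|x[n]|² = (1/N)Σ|X[k]|², so Σ|X[k]|² = N·Σ|x[n]|² = 4·10.0000

Σ|X[k]|² = N·Σ|x[n]|² = 4·10.0000 = 40.0000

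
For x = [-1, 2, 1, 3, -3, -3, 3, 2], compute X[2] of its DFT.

X[2] = Σ(n=0 to 7) x[n] · ω_8^(2n) where ω_8 = e^(-2πi/8)
= (-1)·ω_8^0 + (2)·ω_8^2 + (1)·ω_8^4 + (3)·ω_8^6 + (-3)·ω_8^8 + (-3)·ω_8^10 + (3)·ω_8^12 + (2)·ω_8^14

X[2] = -8+6i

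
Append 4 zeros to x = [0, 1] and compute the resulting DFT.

Original 2-point DFT: [1, -1]
Zero-padded 6-point DFT provides frequency interpolation.

DFT_6([x, 0, ...]) = [1, 0.5000-0.8660i, -0.5000-0.8660i, -1, -0.5000+0.8660i, 0.5000+0.8660i]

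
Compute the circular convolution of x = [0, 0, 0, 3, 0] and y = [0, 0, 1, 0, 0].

(x ⊛ y)[n] = Σ(m=0 to 4) x[m] · y[(n-m) mod 5]

Computing each output sample:
(x ⊛ y)[0] = 3
(x ⊛ y)[1] = 0
(x ⊛ y)[2] = 0
(x ⊛ y)[3] = 0
(x ⊛ y)[4] = 0

x ⊛ y = [3, 0, 0, 0, 0]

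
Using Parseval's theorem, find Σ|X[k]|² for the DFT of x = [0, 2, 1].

Parseval: Σ|x[n]|² = (1/N)Σ|X[k]|², so Σ|X[k]|² = N·Σ|x[n]|² = 3·5.0000

Σ|X[k]|² = N·Σ|x[n]|² = 3·5.0000 = 15.0000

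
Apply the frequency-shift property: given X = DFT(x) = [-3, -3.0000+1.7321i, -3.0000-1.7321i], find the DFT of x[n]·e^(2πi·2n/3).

Modulation property: DFT(ω_3^(-2n)·x[n]) = X[(k-2) mod 3], so circularly shift X by 2 positions.

X[k-2] = [-3.0000+1.7321i, -3.0000-1.7321i, -3]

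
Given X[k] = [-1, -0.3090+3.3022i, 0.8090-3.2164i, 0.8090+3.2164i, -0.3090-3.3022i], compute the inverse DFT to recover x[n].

x[n] = (1/5) Σ(k=0 to 4) X[k] · e^(2πikn/5)

Computing each x[n]:
x[0] = 0
x[1] = -1
x[2] = -2
x[3] = 2
x[4] = 0

x = [0, -1, -2, 2, 0]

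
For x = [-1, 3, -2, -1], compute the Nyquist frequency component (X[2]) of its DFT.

X[2] = Σ(n=0 to 3) x[n] · ω_4^(2n) where ω_4 = e^(-2πi/4)
= (-1)·ω_4^0 + (3)·ω_4^2 + (-2)·ω_4^4 + (-1)·ω_4^6

X[2] = -5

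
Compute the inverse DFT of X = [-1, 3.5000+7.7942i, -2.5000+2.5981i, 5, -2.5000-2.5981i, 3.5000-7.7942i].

x[n] = (1/6) Σ(k=0 to 5) X[k] · e^(2πikn/6)

Computing each x[n]:
x[0] = 1
x[1] = -3
x[2] = -1
x[3] = -3
x[4] = 2
x[5] = 3

x = [1, -3, -1, -3, 2, 3]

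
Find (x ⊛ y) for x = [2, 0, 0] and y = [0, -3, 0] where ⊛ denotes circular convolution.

(x ⊛ y)[n] = Σ(m=0 to 2) x[m] · y[(n-m) mod 3]

Computing each output sample:
(x ⊛ y)[0] = 0
(x ⊛ y)[1] = -6
(x ⊛ y)[2] = 0

x ⊛ y = [0, -6, 0]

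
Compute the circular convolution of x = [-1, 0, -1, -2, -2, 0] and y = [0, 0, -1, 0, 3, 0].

(x ⊛ y)[n] = Σ(m=0 to 5) x[m] · y[(n-m) mod 6]

Computing each output sample:
(x ⊛ y)[0] = -1
(x ⊛ y)[1] = -6
(x ⊛ y)[2] = -5
(x ⊛ y)[3] = 0
(x ⊛ y)[4] = -2
(x ⊛ y)[5] = 2

x ⊛ y = [-1, -6, -5, 0, -2, 2]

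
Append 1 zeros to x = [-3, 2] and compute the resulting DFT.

Original 2-point DFT: [-1, -5]
Zero-padded 3-point DFT provides frequency interpolation.

DFT_3([x, 0, ...]) = [-1, -4.0000-1.7321i, -4.0000+1.7321i]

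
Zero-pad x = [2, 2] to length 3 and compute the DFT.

Original 2-point DFT: [4, 0]
Zero-padded 3-point DFT provides frequency interpolation.

DFT_3([x, 0, ...]) = [4, 1.0000-1.7321i, 1.0000+1.7321i]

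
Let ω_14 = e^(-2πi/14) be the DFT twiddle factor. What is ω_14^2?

ω_14^2 = e^(-2πi·2/14)
= cos(-2π·2/14) + i·sin(-2π·2/14)
= cos(-4π/14) + i·sin(-4π/14)

ω_14^2 = cos(-4π/14) + i·sin(-4π/14) = 0.6235-0.7818i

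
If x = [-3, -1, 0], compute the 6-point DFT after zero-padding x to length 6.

Original 3-point DFT: [-4, -2.5000+0.8660i, -2.5000-0.8660i]
Zero-padded 6-point DFT provides frequency interpolation.

DFT_6([x, 0, ...]) = [-4, -3.5000+0.8660i, -2.5000+0.8660i, -2, -2.5000-0.8660i, -3.5000-0.8660i]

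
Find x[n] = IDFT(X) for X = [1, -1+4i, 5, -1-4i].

x[n] = (1/4) Σ(k=0 to 3) X[k] · e^(2πikn/4)

Computing each x[n]:
x[0] = 1
x[1] = -3
x[2] = 2
x[3] = 1

x = [1, -3, 2, 1]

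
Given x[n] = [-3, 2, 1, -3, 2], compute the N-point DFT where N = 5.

X[k] = Σ(n=0 to 4) x[n] · ω_5^(nk)
where ω_5 = e^(-2πi/5)

Computing each X[k]:
X[0] = -1
X[1] = -0.1459-2.3511i
X[2] = -6.8541+3.8042i
X[3] = -6.8541-3.8042i
X[4] = -0.1459+2.3511i

X = [-1, -0.1459-2.3511i, -6.8541+3.8042i, -6.8541-3.8042i, -0.1459+2.3511i]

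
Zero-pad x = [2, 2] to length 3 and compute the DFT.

Original 2-point DFT: [4, 0]
Zero-padded 3-point DFT provides frequency interpolation.

DFT_3([x, 0, ...]) = [4, 1.0000-1.7321i, 1.0000+1.7321i]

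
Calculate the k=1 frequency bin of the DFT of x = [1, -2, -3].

X[1] = Σ(n=0 to 2) x[n] · ω_3^(1n) where ω_3 = e^(-2πi/3)
= (1)·ω_3^0 + (-2)·ω_3^1 + (-3)·ω_3^2

X[1] = 3.5000-0.8660i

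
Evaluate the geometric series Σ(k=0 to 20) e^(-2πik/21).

Sum of all nth roots of unity equals 0 for n > 1 (geometric series with r ≠ 1).

0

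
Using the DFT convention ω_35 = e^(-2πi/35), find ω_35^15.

ω_35^15 = e^(-2πi·15/35)
= cos(-2π·15/35) + i·sin(-2π·15/35)
= cos(-30π/35) + i·sin(-30π/35)

ω_35^15 = cos(-30π/35) + i·sin(-30π/35) = -0.9010-0.4339i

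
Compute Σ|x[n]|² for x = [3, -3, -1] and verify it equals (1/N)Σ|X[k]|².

Time domain:
Σ|x[n]|² = |3|² + |-3|² + |-1|² = 19.0000

Frequency domain:
(1/3)Σ|X[k]|² = (1/3)(|-1|² + |5.0000+1.7321i|² + |5.0000-1.7321i|²) = (1/3)·57.0000 = 19.0000

Both sides agree, confirming Parseval's theorem.

Σ|x[n]|² = (1/N)Σ|X[k]|² = 19.0000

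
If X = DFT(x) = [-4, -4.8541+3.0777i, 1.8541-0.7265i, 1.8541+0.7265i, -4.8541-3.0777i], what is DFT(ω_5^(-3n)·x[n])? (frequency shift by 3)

Modulation property: DFT(ω_5^(-3n)·x[n]) = X[(k-3) mod 5], so circularly shift X by 3 positions.

X[k-3] = [1.8541-0.7265i, 1.8541+0.7265i, -4.8541-3.0777i, -4, -4.8541+3.0777i]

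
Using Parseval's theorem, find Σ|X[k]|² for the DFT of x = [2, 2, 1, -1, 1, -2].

Parseval: Σ|x[n]|² = (1/N)Σ|X[k]|², so Σ|X[k]|² = N·Σ|x[n]|² = 6·15.0000

Σ|X[k]|² = N·Σ|x[n]|² = 6·15.0000 = 90.0000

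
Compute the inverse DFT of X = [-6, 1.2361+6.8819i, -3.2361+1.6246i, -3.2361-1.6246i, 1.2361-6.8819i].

x[n] = (1/5) Σ(k=0 to 4) X[k] · e^(2πikn/5)

Computing each x[n]:
x[0] = -2
x[1] = -3
x[2] = -3
x[3] = -1
x[4] = 3

x = [-2, -3, -3, -1, 3]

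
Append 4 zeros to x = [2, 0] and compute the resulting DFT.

Original 2-point DFT: [2, 2]
Zero-padded 6-point DFT provides frequency interpolation.

DFT_6([x, 0, ...]) = [2, 2, 2, 2, 2, 2]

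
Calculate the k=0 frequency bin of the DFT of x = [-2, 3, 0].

X[0] = Σ(n=0 to 2) x[n] · ω_3^0 = Σ x[n]
= (-2) + (3) + (0)

X[0] = 1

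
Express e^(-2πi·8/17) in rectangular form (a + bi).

ω_17^8 = e^(-2πi·8/17)
= cos(-2π·8/17) + i·sin(-2π·8/17)
= cos(-16π/17) + i·sin(-16π/17)

ω_17^8 = cos(-16π/17) + i·sin(-16π/17) = -0.9830-0.1837i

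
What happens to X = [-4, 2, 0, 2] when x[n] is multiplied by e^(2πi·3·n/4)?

Modulation property: DFT(ω_4^(-3n)·x[n]) = X[(k-3) mod 4], so circularly shift X by 3 positions.

X[k-3] = [2, 0, 2, -4]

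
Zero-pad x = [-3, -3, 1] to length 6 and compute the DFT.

Original 3-point DFT: [-5, -2.0000+3.4641i, -2.0000-3.4641i]
Zero-padded 6-point DFT provides frequency interpolation.

DFT_6([x, 0, ...]) = [-5, -5.0000+1.7321i, -2.0000+3.4641i, 1, -2.0000-3.4641i, -5.0000-1.7321i]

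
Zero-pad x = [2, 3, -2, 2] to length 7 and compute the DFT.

Original 4-point DFT: [5, 4-1i, -5, 4+1i]
Zero-padded 7-point DFT provides frequency interpolation.

DFT_7([x, 0, ...]) = [5, 2.5136-1.2634i, 4.3814-2.2289i, -2.3949-4.8152i, -2.3949+4.8152i, 4.3814+2.2289i, 2.5136+1.2634i]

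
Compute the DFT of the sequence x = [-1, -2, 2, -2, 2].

X[k] = Σ(n=0 to 4) x[n] · ω_5^(nk)
where ω_5 = e^(-2πi/5)

Computing each X[k]:
X[0] = -1
X[1] = -1.0000+1.4531i
X[2] = -1.0000+6.1554i
X[3] = -1.0000-6.1554i
X[4] = -1.0000-1.4531i

X = [-1, -1.0000+1.4531i, -1.0000+6.1554i, -1.0000-6.1554i, -1.0000-1.4531i]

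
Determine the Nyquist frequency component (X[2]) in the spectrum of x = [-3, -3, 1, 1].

X[2] = Σ(n=0 to 3) x[n] · ω_4^(2n) where ω_4 = e^(-2πi/4)
= (-3)·ω_4^0 + (-3)·ω_4^2 + (1)·ω_4^4 + (1)·ω_4^6

X[2] = 0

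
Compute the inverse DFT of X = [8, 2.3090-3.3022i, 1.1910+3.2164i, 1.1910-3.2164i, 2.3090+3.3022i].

x[n] = (1/5) Σ(k=0 to 4) X[k] · e^(2πikn/5)

Computing each x[n]:
x[0] = 3
x[1] = 2
x[2] = 3
x[3] = -1
x[4] = 1

x = [3, 2, 3, -1, 1]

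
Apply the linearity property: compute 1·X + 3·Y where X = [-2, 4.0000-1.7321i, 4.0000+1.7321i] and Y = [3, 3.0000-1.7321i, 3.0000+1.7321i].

By linearity: DFT(1x + 3y) = 1·DFT(x) + 3·DFT(y)
= 1·[-2, 4.0000-1.7321i, 4.0000+1.7321i] + 3·[3, 3.0000-1.7321i, 3.0000+1.7321i]

Computing element-wise:
Z[0] = 1·(-2) + 3·(3) = 7
Z[1] = 1·(4.0000-1.7321i) + 3·(3.0000-1.7321i) = 13.0000-6.9284i
Z[2] = 1·(4.0000+1.7321i) + 3·(3.0000+1.7321i) = 13.0000+6.9284i

DFT(1x + 3y) = 1·X + 3·Y = [7, 13.0000-6.9284i, 13.0000+6.9284i]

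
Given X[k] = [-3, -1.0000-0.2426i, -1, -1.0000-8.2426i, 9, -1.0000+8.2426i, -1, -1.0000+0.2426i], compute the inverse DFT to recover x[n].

x[n] = (1/8) Σ(k=0 to 7) X[k] · e^(2πikn/8)

Computing each x[n]:
x[0] = 0
x[1] = 0
x[2] = -1
x[3] = 0
x[4] = 1
x[5] = -3
x[6] = 3
x[7] = -3

x = [0, 0, -1, 0, 1, -3, 3, -3]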